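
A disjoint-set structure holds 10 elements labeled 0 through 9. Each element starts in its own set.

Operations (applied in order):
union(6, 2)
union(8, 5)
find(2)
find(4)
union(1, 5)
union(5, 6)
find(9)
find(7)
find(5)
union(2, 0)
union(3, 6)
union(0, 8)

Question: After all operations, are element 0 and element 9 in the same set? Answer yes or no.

Step 1: union(6, 2) -> merged; set of 6 now {2, 6}
Step 2: union(8, 5) -> merged; set of 8 now {5, 8}
Step 3: find(2) -> no change; set of 2 is {2, 6}
Step 4: find(4) -> no change; set of 4 is {4}
Step 5: union(1, 5) -> merged; set of 1 now {1, 5, 8}
Step 6: union(5, 6) -> merged; set of 5 now {1, 2, 5, 6, 8}
Step 7: find(9) -> no change; set of 9 is {9}
Step 8: find(7) -> no change; set of 7 is {7}
Step 9: find(5) -> no change; set of 5 is {1, 2, 5, 6, 8}
Step 10: union(2, 0) -> merged; set of 2 now {0, 1, 2, 5, 6, 8}
Step 11: union(3, 6) -> merged; set of 3 now {0, 1, 2, 3, 5, 6, 8}
Step 12: union(0, 8) -> already same set; set of 0 now {0, 1, 2, 3, 5, 6, 8}
Set of 0: {0, 1, 2, 3, 5, 6, 8}; 9 is not a member.

Answer: no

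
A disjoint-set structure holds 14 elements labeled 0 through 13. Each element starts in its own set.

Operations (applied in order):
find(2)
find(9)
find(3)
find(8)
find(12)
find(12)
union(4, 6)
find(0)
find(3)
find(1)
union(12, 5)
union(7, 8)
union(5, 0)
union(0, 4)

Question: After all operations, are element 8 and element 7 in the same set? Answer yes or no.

Answer: yes

Derivation:
Step 1: find(2) -> no change; set of 2 is {2}
Step 2: find(9) -> no change; set of 9 is {9}
Step 3: find(3) -> no change; set of 3 is {3}
Step 4: find(8) -> no change; set of 8 is {8}
Step 5: find(12) -> no change; set of 12 is {12}
Step 6: find(12) -> no change; set of 12 is {12}
Step 7: union(4, 6) -> merged; set of 4 now {4, 6}
Step 8: find(0) -> no change; set of 0 is {0}
Step 9: find(3) -> no change; set of 3 is {3}
Step 10: find(1) -> no change; set of 1 is {1}
Step 11: union(12, 5) -> merged; set of 12 now {5, 12}
Step 12: union(7, 8) -> merged; set of 7 now {7, 8}
Step 13: union(5, 0) -> merged; set of 5 now {0, 5, 12}
Step 14: union(0, 4) -> merged; set of 0 now {0, 4, 5, 6, 12}
Set of 8: {7, 8}; 7 is a member.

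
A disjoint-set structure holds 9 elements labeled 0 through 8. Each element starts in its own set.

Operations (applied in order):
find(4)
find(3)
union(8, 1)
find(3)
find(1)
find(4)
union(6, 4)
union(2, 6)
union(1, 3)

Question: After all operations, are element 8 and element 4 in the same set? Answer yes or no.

Answer: no

Derivation:
Step 1: find(4) -> no change; set of 4 is {4}
Step 2: find(3) -> no change; set of 3 is {3}
Step 3: union(8, 1) -> merged; set of 8 now {1, 8}
Step 4: find(3) -> no change; set of 3 is {3}
Step 5: find(1) -> no change; set of 1 is {1, 8}
Step 6: find(4) -> no change; set of 4 is {4}
Step 7: union(6, 4) -> merged; set of 6 now {4, 6}
Step 8: union(2, 6) -> merged; set of 2 now {2, 4, 6}
Step 9: union(1, 3) -> merged; set of 1 now {1, 3, 8}
Set of 8: {1, 3, 8}; 4 is not a member.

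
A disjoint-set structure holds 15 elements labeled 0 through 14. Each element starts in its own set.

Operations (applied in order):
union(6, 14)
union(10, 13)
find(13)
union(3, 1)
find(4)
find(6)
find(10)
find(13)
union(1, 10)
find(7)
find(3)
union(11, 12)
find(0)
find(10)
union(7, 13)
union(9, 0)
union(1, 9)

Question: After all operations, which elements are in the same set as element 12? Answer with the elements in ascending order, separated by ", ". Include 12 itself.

Answer: 11, 12

Derivation:
Step 1: union(6, 14) -> merged; set of 6 now {6, 14}
Step 2: union(10, 13) -> merged; set of 10 now {10, 13}
Step 3: find(13) -> no change; set of 13 is {10, 13}
Step 4: union(3, 1) -> merged; set of 3 now {1, 3}
Step 5: find(4) -> no change; set of 4 is {4}
Step 6: find(6) -> no change; set of 6 is {6, 14}
Step 7: find(10) -> no change; set of 10 is {10, 13}
Step 8: find(13) -> no change; set of 13 is {10, 13}
Step 9: union(1, 10) -> merged; set of 1 now {1, 3, 10, 13}
Step 10: find(7) -> no change; set of 7 is {7}
Step 11: find(3) -> no change; set of 3 is {1, 3, 10, 13}
Step 12: union(11, 12) -> merged; set of 11 now {11, 12}
Step 13: find(0) -> no change; set of 0 is {0}
Step 14: find(10) -> no change; set of 10 is {1, 3, 10, 13}
Step 15: union(7, 13) -> merged; set of 7 now {1, 3, 7, 10, 13}
Step 16: union(9, 0) -> merged; set of 9 now {0, 9}
Step 17: union(1, 9) -> merged; set of 1 now {0, 1, 3, 7, 9, 10, 13}
Component of 12: {11, 12}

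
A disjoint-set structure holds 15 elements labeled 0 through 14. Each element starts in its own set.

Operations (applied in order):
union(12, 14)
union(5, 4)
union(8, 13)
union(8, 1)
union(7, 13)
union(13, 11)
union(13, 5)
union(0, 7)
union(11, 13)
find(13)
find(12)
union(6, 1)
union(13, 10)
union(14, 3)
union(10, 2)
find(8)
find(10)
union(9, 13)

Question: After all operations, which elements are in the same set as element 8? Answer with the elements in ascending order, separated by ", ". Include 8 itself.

Step 1: union(12, 14) -> merged; set of 12 now {12, 14}
Step 2: union(5, 4) -> merged; set of 5 now {4, 5}
Step 3: union(8, 13) -> merged; set of 8 now {8, 13}
Step 4: union(8, 1) -> merged; set of 8 now {1, 8, 13}
Step 5: union(7, 13) -> merged; set of 7 now {1, 7, 8, 13}
Step 6: union(13, 11) -> merged; set of 13 now {1, 7, 8, 11, 13}
Step 7: union(13, 5) -> merged; set of 13 now {1, 4, 5, 7, 8, 11, 13}
Step 8: union(0, 7) -> merged; set of 0 now {0, 1, 4, 5, 7, 8, 11, 13}
Step 9: union(11, 13) -> already same set; set of 11 now {0, 1, 4, 5, 7, 8, 11, 13}
Step 10: find(13) -> no change; set of 13 is {0, 1, 4, 5, 7, 8, 11, 13}
Step 11: find(12) -> no change; set of 12 is {12, 14}
Step 12: union(6, 1) -> merged; set of 6 now {0, 1, 4, 5, 6, 7, 8, 11, 13}
Step 13: union(13, 10) -> merged; set of 13 now {0, 1, 4, 5, 6, 7, 8, 10, 11, 13}
Step 14: union(14, 3) -> merged; set of 14 now {3, 12, 14}
Step 15: union(10, 2) -> merged; set of 10 now {0, 1, 2, 4, 5, 6, 7, 8, 10, 11, 13}
Step 16: find(8) -> no change; set of 8 is {0, 1, 2, 4, 5, 6, 7, 8, 10, 11, 13}
Step 17: find(10) -> no change; set of 10 is {0, 1, 2, 4, 5, 6, 7, 8, 10, 11, 13}
Step 18: union(9, 13) -> merged; set of 9 now {0, 1, 2, 4, 5, 6, 7, 8, 9, 10, 11, 13}
Component of 8: {0, 1, 2, 4, 5, 6, 7, 8, 9, 10, 11, 13}

Answer: 0, 1, 2, 4, 5, 6, 7, 8, 9, 10, 11, 13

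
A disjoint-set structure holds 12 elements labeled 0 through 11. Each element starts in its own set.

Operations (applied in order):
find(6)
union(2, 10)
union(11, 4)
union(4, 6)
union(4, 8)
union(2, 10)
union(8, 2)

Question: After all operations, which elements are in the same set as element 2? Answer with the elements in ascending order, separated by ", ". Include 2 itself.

Answer: 2, 4, 6, 8, 10, 11

Derivation:
Step 1: find(6) -> no change; set of 6 is {6}
Step 2: union(2, 10) -> merged; set of 2 now {2, 10}
Step 3: union(11, 4) -> merged; set of 11 now {4, 11}
Step 4: union(4, 6) -> merged; set of 4 now {4, 6, 11}
Step 5: union(4, 8) -> merged; set of 4 now {4, 6, 8, 11}
Step 6: union(2, 10) -> already same set; set of 2 now {2, 10}
Step 7: union(8, 2) -> merged; set of 8 now {2, 4, 6, 8, 10, 11}
Component of 2: {2, 4, 6, 8, 10, 11}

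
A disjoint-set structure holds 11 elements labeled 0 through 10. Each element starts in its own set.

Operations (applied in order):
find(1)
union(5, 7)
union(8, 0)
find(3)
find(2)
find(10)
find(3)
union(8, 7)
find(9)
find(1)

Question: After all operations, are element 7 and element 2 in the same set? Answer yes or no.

Answer: no

Derivation:
Step 1: find(1) -> no change; set of 1 is {1}
Step 2: union(5, 7) -> merged; set of 5 now {5, 7}
Step 3: union(8, 0) -> merged; set of 8 now {0, 8}
Step 4: find(3) -> no change; set of 3 is {3}
Step 5: find(2) -> no change; set of 2 is {2}
Step 6: find(10) -> no change; set of 10 is {10}
Step 7: find(3) -> no change; set of 3 is {3}
Step 8: union(8, 7) -> merged; set of 8 now {0, 5, 7, 8}
Step 9: find(9) -> no change; set of 9 is {9}
Step 10: find(1) -> no change; set of 1 is {1}
Set of 7: {0, 5, 7, 8}; 2 is not a member.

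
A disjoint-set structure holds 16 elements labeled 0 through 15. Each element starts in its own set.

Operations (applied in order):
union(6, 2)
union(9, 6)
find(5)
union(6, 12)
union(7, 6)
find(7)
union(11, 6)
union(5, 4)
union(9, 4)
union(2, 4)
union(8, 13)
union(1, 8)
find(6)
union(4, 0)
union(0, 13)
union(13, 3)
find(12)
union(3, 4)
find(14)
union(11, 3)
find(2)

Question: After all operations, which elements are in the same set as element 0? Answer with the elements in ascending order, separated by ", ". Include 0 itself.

Answer: 0, 1, 2, 3, 4, 5, 6, 7, 8, 9, 11, 12, 13

Derivation:
Step 1: union(6, 2) -> merged; set of 6 now {2, 6}
Step 2: union(9, 6) -> merged; set of 9 now {2, 6, 9}
Step 3: find(5) -> no change; set of 5 is {5}
Step 4: union(6, 12) -> merged; set of 6 now {2, 6, 9, 12}
Step 5: union(7, 6) -> merged; set of 7 now {2, 6, 7, 9, 12}
Step 6: find(7) -> no change; set of 7 is {2, 6, 7, 9, 12}
Step 7: union(11, 6) -> merged; set of 11 now {2, 6, 7, 9, 11, 12}
Step 8: union(5, 4) -> merged; set of 5 now {4, 5}
Step 9: union(9, 4) -> merged; set of 9 now {2, 4, 5, 6, 7, 9, 11, 12}
Step 10: union(2, 4) -> already same set; set of 2 now {2, 4, 5, 6, 7, 9, 11, 12}
Step 11: union(8, 13) -> merged; set of 8 now {8, 13}
Step 12: union(1, 8) -> merged; set of 1 now {1, 8, 13}
Step 13: find(6) -> no change; set of 6 is {2, 4, 5, 6, 7, 9, 11, 12}
Step 14: union(4, 0) -> merged; set of 4 now {0, 2, 4, 5, 6, 7, 9, 11, 12}
Step 15: union(0, 13) -> merged; set of 0 now {0, 1, 2, 4, 5, 6, 7, 8, 9, 11, 12, 13}
Step 16: union(13, 3) -> merged; set of 13 now {0, 1, 2, 3, 4, 5, 6, 7, 8, 9, 11, 12, 13}
Step 17: find(12) -> no change; set of 12 is {0, 1, 2, 3, 4, 5, 6, 7, 8, 9, 11, 12, 13}
Step 18: union(3, 4) -> already same set; set of 3 now {0, 1, 2, 3, 4, 5, 6, 7, 8, 9, 11, 12, 13}
Step 19: find(14) -> no change; set of 14 is {14}
Step 20: union(11, 3) -> already same set; set of 11 now {0, 1, 2, 3, 4, 5, 6, 7, 8, 9, 11, 12, 13}
Step 21: find(2) -> no change; set of 2 is {0, 1, 2, 3, 4, 5, 6, 7, 8, 9, 11, 12, 13}
Component of 0: {0, 1, 2, 3, 4, 5, 6, 7, 8, 9, 11, 12, 13}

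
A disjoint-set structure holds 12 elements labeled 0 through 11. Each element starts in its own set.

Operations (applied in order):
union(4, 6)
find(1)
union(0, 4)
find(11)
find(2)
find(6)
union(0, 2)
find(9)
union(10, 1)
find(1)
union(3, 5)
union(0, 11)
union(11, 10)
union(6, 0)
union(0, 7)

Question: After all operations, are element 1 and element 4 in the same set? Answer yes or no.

Step 1: union(4, 6) -> merged; set of 4 now {4, 6}
Step 2: find(1) -> no change; set of 1 is {1}
Step 3: union(0, 4) -> merged; set of 0 now {0, 4, 6}
Step 4: find(11) -> no change; set of 11 is {11}
Step 5: find(2) -> no change; set of 2 is {2}
Step 6: find(6) -> no change; set of 6 is {0, 4, 6}
Step 7: union(0, 2) -> merged; set of 0 now {0, 2, 4, 6}
Step 8: find(9) -> no change; set of 9 is {9}
Step 9: union(10, 1) -> merged; set of 10 now {1, 10}
Step 10: find(1) -> no change; set of 1 is {1, 10}
Step 11: union(3, 5) -> merged; set of 3 now {3, 5}
Step 12: union(0, 11) -> merged; set of 0 now {0, 2, 4, 6, 11}
Step 13: union(11, 10) -> merged; set of 11 now {0, 1, 2, 4, 6, 10, 11}
Step 14: union(6, 0) -> already same set; set of 6 now {0, 1, 2, 4, 6, 10, 11}
Step 15: union(0, 7) -> merged; set of 0 now {0, 1, 2, 4, 6, 7, 10, 11}
Set of 1: {0, 1, 2, 4, 6, 7, 10, 11}; 4 is a member.

Answer: yes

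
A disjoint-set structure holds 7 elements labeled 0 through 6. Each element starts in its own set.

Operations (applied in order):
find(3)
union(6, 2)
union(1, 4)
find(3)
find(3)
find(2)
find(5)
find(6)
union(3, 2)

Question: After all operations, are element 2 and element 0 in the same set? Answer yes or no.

Answer: no

Derivation:
Step 1: find(3) -> no change; set of 3 is {3}
Step 2: union(6, 2) -> merged; set of 6 now {2, 6}
Step 3: union(1, 4) -> merged; set of 1 now {1, 4}
Step 4: find(3) -> no change; set of 3 is {3}
Step 5: find(3) -> no change; set of 3 is {3}
Step 6: find(2) -> no change; set of 2 is {2, 6}
Step 7: find(5) -> no change; set of 5 is {5}
Step 8: find(6) -> no change; set of 6 is {2, 6}
Step 9: union(3, 2) -> merged; set of 3 now {2, 3, 6}
Set of 2: {2, 3, 6}; 0 is not a member.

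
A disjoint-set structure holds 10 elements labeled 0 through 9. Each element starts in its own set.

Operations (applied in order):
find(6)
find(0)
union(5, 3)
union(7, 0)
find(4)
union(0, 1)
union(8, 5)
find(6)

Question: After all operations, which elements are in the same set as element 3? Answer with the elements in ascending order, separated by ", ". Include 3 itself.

Step 1: find(6) -> no change; set of 6 is {6}
Step 2: find(0) -> no change; set of 0 is {0}
Step 3: union(5, 3) -> merged; set of 5 now {3, 5}
Step 4: union(7, 0) -> merged; set of 7 now {0, 7}
Step 5: find(4) -> no change; set of 4 is {4}
Step 6: union(0, 1) -> merged; set of 0 now {0, 1, 7}
Step 7: union(8, 5) -> merged; set of 8 now {3, 5, 8}
Step 8: find(6) -> no change; set of 6 is {6}
Component of 3: {3, 5, 8}

Answer: 3, 5, 8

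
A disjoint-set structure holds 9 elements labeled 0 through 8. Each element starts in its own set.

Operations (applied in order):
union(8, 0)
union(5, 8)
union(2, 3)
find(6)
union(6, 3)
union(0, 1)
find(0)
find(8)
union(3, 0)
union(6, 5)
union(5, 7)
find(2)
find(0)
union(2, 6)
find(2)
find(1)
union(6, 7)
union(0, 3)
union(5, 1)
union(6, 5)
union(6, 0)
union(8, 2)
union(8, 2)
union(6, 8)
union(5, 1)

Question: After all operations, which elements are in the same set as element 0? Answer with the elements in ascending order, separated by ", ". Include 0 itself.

Answer: 0, 1, 2, 3, 5, 6, 7, 8

Derivation:
Step 1: union(8, 0) -> merged; set of 8 now {0, 8}
Step 2: union(5, 8) -> merged; set of 5 now {0, 5, 8}
Step 3: union(2, 3) -> merged; set of 2 now {2, 3}
Step 4: find(6) -> no change; set of 6 is {6}
Step 5: union(6, 3) -> merged; set of 6 now {2, 3, 6}
Step 6: union(0, 1) -> merged; set of 0 now {0, 1, 5, 8}
Step 7: find(0) -> no change; set of 0 is {0, 1, 5, 8}
Step 8: find(8) -> no change; set of 8 is {0, 1, 5, 8}
Step 9: union(3, 0) -> merged; set of 3 now {0, 1, 2, 3, 5, 6, 8}
Step 10: union(6, 5) -> already same set; set of 6 now {0, 1, 2, 3, 5, 6, 8}
Step 11: union(5, 7) -> merged; set of 5 now {0, 1, 2, 3, 5, 6, 7, 8}
Step 12: find(2) -> no change; set of 2 is {0, 1, 2, 3, 5, 6, 7, 8}
Step 13: find(0) -> no change; set of 0 is {0, 1, 2, 3, 5, 6, 7, 8}
Step 14: union(2, 6) -> already same set; set of 2 now {0, 1, 2, 3, 5, 6, 7, 8}
Step 15: find(2) -> no change; set of 2 is {0, 1, 2, 3, 5, 6, 7, 8}
Step 16: find(1) -> no change; set of 1 is {0, 1, 2, 3, 5, 6, 7, 8}
Step 17: union(6, 7) -> already same set; set of 6 now {0, 1, 2, 3, 5, 6, 7, 8}
Step 18: union(0, 3) -> already same set; set of 0 now {0, 1, 2, 3, 5, 6, 7, 8}
Step 19: union(5, 1) -> already same set; set of 5 now {0, 1, 2, 3, 5, 6, 7, 8}
Step 20: union(6, 5) -> already same set; set of 6 now {0, 1, 2, 3, 5, 6, 7, 8}
Step 21: union(6, 0) -> already same set; set of 6 now {0, 1, 2, 3, 5, 6, 7, 8}
Step 22: union(8, 2) -> already same set; set of 8 now {0, 1, 2, 3, 5, 6, 7, 8}
Step 23: union(8, 2) -> already same set; set of 8 now {0, 1, 2, 3, 5, 6, 7, 8}
Step 24: union(6, 8) -> already same set; set of 6 now {0, 1, 2, 3, 5, 6, 7, 8}
Step 25: union(5, 1) -> already same set; set of 5 now {0, 1, 2, 3, 5, 6, 7, 8}
Component of 0: {0, 1, 2, 3, 5, 6, 7, 8}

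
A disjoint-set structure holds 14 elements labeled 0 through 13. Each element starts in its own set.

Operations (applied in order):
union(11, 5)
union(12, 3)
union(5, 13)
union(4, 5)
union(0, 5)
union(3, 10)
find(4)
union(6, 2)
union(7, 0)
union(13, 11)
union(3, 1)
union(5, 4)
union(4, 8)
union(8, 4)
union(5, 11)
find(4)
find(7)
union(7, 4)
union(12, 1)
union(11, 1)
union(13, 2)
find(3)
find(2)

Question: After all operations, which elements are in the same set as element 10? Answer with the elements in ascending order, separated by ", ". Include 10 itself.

Answer: 0, 1, 2, 3, 4, 5, 6, 7, 8, 10, 11, 12, 13

Derivation:
Step 1: union(11, 5) -> merged; set of 11 now {5, 11}
Step 2: union(12, 3) -> merged; set of 12 now {3, 12}
Step 3: union(5, 13) -> merged; set of 5 now {5, 11, 13}
Step 4: union(4, 5) -> merged; set of 4 now {4, 5, 11, 13}
Step 5: union(0, 5) -> merged; set of 0 now {0, 4, 5, 11, 13}
Step 6: union(3, 10) -> merged; set of 3 now {3, 10, 12}
Step 7: find(4) -> no change; set of 4 is {0, 4, 5, 11, 13}
Step 8: union(6, 2) -> merged; set of 6 now {2, 6}
Step 9: union(7, 0) -> merged; set of 7 now {0, 4, 5, 7, 11, 13}
Step 10: union(13, 11) -> already same set; set of 13 now {0, 4, 5, 7, 11, 13}
Step 11: union(3, 1) -> merged; set of 3 now {1, 3, 10, 12}
Step 12: union(5, 4) -> already same set; set of 5 now {0, 4, 5, 7, 11, 13}
Step 13: union(4, 8) -> merged; set of 4 now {0, 4, 5, 7, 8, 11, 13}
Step 14: union(8, 4) -> already same set; set of 8 now {0, 4, 5, 7, 8, 11, 13}
Step 15: union(5, 11) -> already same set; set of 5 now {0, 4, 5, 7, 8, 11, 13}
Step 16: find(4) -> no change; set of 4 is {0, 4, 5, 7, 8, 11, 13}
Step 17: find(7) -> no change; set of 7 is {0, 4, 5, 7, 8, 11, 13}
Step 18: union(7, 4) -> already same set; set of 7 now {0, 4, 5, 7, 8, 11, 13}
Step 19: union(12, 1) -> already same set; set of 12 now {1, 3, 10, 12}
Step 20: union(11, 1) -> merged; set of 11 now {0, 1, 3, 4, 5, 7, 8, 10, 11, 12, 13}
Step 21: union(13, 2) -> merged; set of 13 now {0, 1, 2, 3, 4, 5, 6, 7, 8, 10, 11, 12, 13}
Step 22: find(3) -> no change; set of 3 is {0, 1, 2, 3, 4, 5, 6, 7, 8, 10, 11, 12, 13}
Step 23: find(2) -> no change; set of 2 is {0, 1, 2, 3, 4, 5, 6, 7, 8, 10, 11, 12, 13}
Component of 10: {0, 1, 2, 3, 4, 5, 6, 7, 8, 10, 11, 12, 13}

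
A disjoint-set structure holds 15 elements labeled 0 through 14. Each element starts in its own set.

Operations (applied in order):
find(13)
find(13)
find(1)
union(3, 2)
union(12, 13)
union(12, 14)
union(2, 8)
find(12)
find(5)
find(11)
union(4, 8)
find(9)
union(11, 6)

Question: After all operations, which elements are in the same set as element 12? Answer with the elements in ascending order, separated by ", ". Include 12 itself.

Answer: 12, 13, 14

Derivation:
Step 1: find(13) -> no change; set of 13 is {13}
Step 2: find(13) -> no change; set of 13 is {13}
Step 3: find(1) -> no change; set of 1 is {1}
Step 4: union(3, 2) -> merged; set of 3 now {2, 3}
Step 5: union(12, 13) -> merged; set of 12 now {12, 13}
Step 6: union(12, 14) -> merged; set of 12 now {12, 13, 14}
Step 7: union(2, 8) -> merged; set of 2 now {2, 3, 8}
Step 8: find(12) -> no change; set of 12 is {12, 13, 14}
Step 9: find(5) -> no change; set of 5 is {5}
Step 10: find(11) -> no change; set of 11 is {11}
Step 11: union(4, 8) -> merged; set of 4 now {2, 3, 4, 8}
Step 12: find(9) -> no change; set of 9 is {9}
Step 13: union(11, 6) -> merged; set of 11 now {6, 11}
Component of 12: {12, 13, 14}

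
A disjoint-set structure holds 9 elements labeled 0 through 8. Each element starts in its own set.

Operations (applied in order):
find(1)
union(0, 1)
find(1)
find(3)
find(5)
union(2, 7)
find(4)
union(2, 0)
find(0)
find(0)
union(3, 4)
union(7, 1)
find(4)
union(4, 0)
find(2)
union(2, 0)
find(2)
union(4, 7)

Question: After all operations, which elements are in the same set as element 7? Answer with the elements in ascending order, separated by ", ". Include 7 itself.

Answer: 0, 1, 2, 3, 4, 7

Derivation:
Step 1: find(1) -> no change; set of 1 is {1}
Step 2: union(0, 1) -> merged; set of 0 now {0, 1}
Step 3: find(1) -> no change; set of 1 is {0, 1}
Step 4: find(3) -> no change; set of 3 is {3}
Step 5: find(5) -> no change; set of 5 is {5}
Step 6: union(2, 7) -> merged; set of 2 now {2, 7}
Step 7: find(4) -> no change; set of 4 is {4}
Step 8: union(2, 0) -> merged; set of 2 now {0, 1, 2, 7}
Step 9: find(0) -> no change; set of 0 is {0, 1, 2, 7}
Step 10: find(0) -> no change; set of 0 is {0, 1, 2, 7}
Step 11: union(3, 4) -> merged; set of 3 now {3, 4}
Step 12: union(7, 1) -> already same set; set of 7 now {0, 1, 2, 7}
Step 13: find(4) -> no change; set of 4 is {3, 4}
Step 14: union(4, 0) -> merged; set of 4 now {0, 1, 2, 3, 4, 7}
Step 15: find(2) -> no change; set of 2 is {0, 1, 2, 3, 4, 7}
Step 16: union(2, 0) -> already same set; set of 2 now {0, 1, 2, 3, 4, 7}
Step 17: find(2) -> no change; set of 2 is {0, 1, 2, 3, 4, 7}
Step 18: union(4, 7) -> already same set; set of 4 now {0, 1, 2, 3, 4, 7}
Component of 7: {0, 1, 2, 3, 4, 7}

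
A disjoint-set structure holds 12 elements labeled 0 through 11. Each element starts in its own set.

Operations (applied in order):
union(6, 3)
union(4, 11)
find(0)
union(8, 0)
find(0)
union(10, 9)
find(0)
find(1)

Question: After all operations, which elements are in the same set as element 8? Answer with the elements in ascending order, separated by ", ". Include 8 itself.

Step 1: union(6, 3) -> merged; set of 6 now {3, 6}
Step 2: union(4, 11) -> merged; set of 4 now {4, 11}
Step 3: find(0) -> no change; set of 0 is {0}
Step 4: union(8, 0) -> merged; set of 8 now {0, 8}
Step 5: find(0) -> no change; set of 0 is {0, 8}
Step 6: union(10, 9) -> merged; set of 10 now {9, 10}
Step 7: find(0) -> no change; set of 0 is {0, 8}
Step 8: find(1) -> no change; set of 1 is {1}
Component of 8: {0, 8}

Answer: 0, 8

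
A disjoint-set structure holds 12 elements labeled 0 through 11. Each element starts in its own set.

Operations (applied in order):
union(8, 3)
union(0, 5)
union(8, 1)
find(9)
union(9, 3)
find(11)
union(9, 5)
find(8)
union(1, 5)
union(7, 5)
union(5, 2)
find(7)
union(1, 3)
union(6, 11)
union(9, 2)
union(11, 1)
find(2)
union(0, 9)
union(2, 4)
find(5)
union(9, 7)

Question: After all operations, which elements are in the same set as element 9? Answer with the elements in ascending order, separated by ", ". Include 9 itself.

Answer: 0, 1, 2, 3, 4, 5, 6, 7, 8, 9, 11

Derivation:
Step 1: union(8, 3) -> merged; set of 8 now {3, 8}
Step 2: union(0, 5) -> merged; set of 0 now {0, 5}
Step 3: union(8, 1) -> merged; set of 8 now {1, 3, 8}
Step 4: find(9) -> no change; set of 9 is {9}
Step 5: union(9, 3) -> merged; set of 9 now {1, 3, 8, 9}
Step 6: find(11) -> no change; set of 11 is {11}
Step 7: union(9, 5) -> merged; set of 9 now {0, 1, 3, 5, 8, 9}
Step 8: find(8) -> no change; set of 8 is {0, 1, 3, 5, 8, 9}
Step 9: union(1, 5) -> already same set; set of 1 now {0, 1, 3, 5, 8, 9}
Step 10: union(7, 5) -> merged; set of 7 now {0, 1, 3, 5, 7, 8, 9}
Step 11: union(5, 2) -> merged; set of 5 now {0, 1, 2, 3, 5, 7, 8, 9}
Step 12: find(7) -> no change; set of 7 is {0, 1, 2, 3, 5, 7, 8, 9}
Step 13: union(1, 3) -> already same set; set of 1 now {0, 1, 2, 3, 5, 7, 8, 9}
Step 14: union(6, 11) -> merged; set of 6 now {6, 11}
Step 15: union(9, 2) -> already same set; set of 9 now {0, 1, 2, 3, 5, 7, 8, 9}
Step 16: union(11, 1) -> merged; set of 11 now {0, 1, 2, 3, 5, 6, 7, 8, 9, 11}
Step 17: find(2) -> no change; set of 2 is {0, 1, 2, 3, 5, 6, 7, 8, 9, 11}
Step 18: union(0, 9) -> already same set; set of 0 now {0, 1, 2, 3, 5, 6, 7, 8, 9, 11}
Step 19: union(2, 4) -> merged; set of 2 now {0, 1, 2, 3, 4, 5, 6, 7, 8, 9, 11}
Step 20: find(5) -> no change; set of 5 is {0, 1, 2, 3, 4, 5, 6, 7, 8, 9, 11}
Step 21: union(9, 7) -> already same set; set of 9 now {0, 1, 2, 3, 4, 5, 6, 7, 8, 9, 11}
Component of 9: {0, 1, 2, 3, 4, 5, 6, 7, 8, 9, 11}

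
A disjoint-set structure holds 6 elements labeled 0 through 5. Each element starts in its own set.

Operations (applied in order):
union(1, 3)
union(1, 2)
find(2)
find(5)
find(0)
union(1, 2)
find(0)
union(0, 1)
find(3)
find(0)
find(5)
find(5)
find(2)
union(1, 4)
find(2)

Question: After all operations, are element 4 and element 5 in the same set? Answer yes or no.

Step 1: union(1, 3) -> merged; set of 1 now {1, 3}
Step 2: union(1, 2) -> merged; set of 1 now {1, 2, 3}
Step 3: find(2) -> no change; set of 2 is {1, 2, 3}
Step 4: find(5) -> no change; set of 5 is {5}
Step 5: find(0) -> no change; set of 0 is {0}
Step 6: union(1, 2) -> already same set; set of 1 now {1, 2, 3}
Step 7: find(0) -> no change; set of 0 is {0}
Step 8: union(0, 1) -> merged; set of 0 now {0, 1, 2, 3}
Step 9: find(3) -> no change; set of 3 is {0, 1, 2, 3}
Step 10: find(0) -> no change; set of 0 is {0, 1, 2, 3}
Step 11: find(5) -> no change; set of 5 is {5}
Step 12: find(5) -> no change; set of 5 is {5}
Step 13: find(2) -> no change; set of 2 is {0, 1, 2, 3}
Step 14: union(1, 4) -> merged; set of 1 now {0, 1, 2, 3, 4}
Step 15: find(2) -> no change; set of 2 is {0, 1, 2, 3, 4}
Set of 4: {0, 1, 2, 3, 4}; 5 is not a member.

Answer: no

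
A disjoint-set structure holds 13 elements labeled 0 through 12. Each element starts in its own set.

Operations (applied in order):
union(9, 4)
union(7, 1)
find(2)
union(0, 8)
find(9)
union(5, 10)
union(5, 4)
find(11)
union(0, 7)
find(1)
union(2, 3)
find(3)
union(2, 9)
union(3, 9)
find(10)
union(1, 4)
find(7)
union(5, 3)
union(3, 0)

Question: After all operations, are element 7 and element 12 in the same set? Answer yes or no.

Step 1: union(9, 4) -> merged; set of 9 now {4, 9}
Step 2: union(7, 1) -> merged; set of 7 now {1, 7}
Step 3: find(2) -> no change; set of 2 is {2}
Step 4: union(0, 8) -> merged; set of 0 now {0, 8}
Step 5: find(9) -> no change; set of 9 is {4, 9}
Step 6: union(5, 10) -> merged; set of 5 now {5, 10}
Step 7: union(5, 4) -> merged; set of 5 now {4, 5, 9, 10}
Step 8: find(11) -> no change; set of 11 is {11}
Step 9: union(0, 7) -> merged; set of 0 now {0, 1, 7, 8}
Step 10: find(1) -> no change; set of 1 is {0, 1, 7, 8}
Step 11: union(2, 3) -> merged; set of 2 now {2, 3}
Step 12: find(3) -> no change; set of 3 is {2, 3}
Step 13: union(2, 9) -> merged; set of 2 now {2, 3, 4, 5, 9, 10}
Step 14: union(3, 9) -> already same set; set of 3 now {2, 3, 4, 5, 9, 10}
Step 15: find(10) -> no change; set of 10 is {2, 3, 4, 5, 9, 10}
Step 16: union(1, 4) -> merged; set of 1 now {0, 1, 2, 3, 4, 5, 7, 8, 9, 10}
Step 17: find(7) -> no change; set of 7 is {0, 1, 2, 3, 4, 5, 7, 8, 9, 10}
Step 18: union(5, 3) -> already same set; set of 5 now {0, 1, 2, 3, 4, 5, 7, 8, 9, 10}
Step 19: union(3, 0) -> already same set; set of 3 now {0, 1, 2, 3, 4, 5, 7, 8, 9, 10}
Set of 7: {0, 1, 2, 3, 4, 5, 7, 8, 9, 10}; 12 is not a member.

Answer: no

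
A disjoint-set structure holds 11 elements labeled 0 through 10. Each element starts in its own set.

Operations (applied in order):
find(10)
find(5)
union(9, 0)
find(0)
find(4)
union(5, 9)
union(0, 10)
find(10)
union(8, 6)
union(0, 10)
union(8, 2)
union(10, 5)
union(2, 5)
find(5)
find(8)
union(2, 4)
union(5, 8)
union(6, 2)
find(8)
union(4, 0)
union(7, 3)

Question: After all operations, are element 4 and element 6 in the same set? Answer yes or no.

Answer: yes

Derivation:
Step 1: find(10) -> no change; set of 10 is {10}
Step 2: find(5) -> no change; set of 5 is {5}
Step 3: union(9, 0) -> merged; set of 9 now {0, 9}
Step 4: find(0) -> no change; set of 0 is {0, 9}
Step 5: find(4) -> no change; set of 4 is {4}
Step 6: union(5, 9) -> merged; set of 5 now {0, 5, 9}
Step 7: union(0, 10) -> merged; set of 0 now {0, 5, 9, 10}
Step 8: find(10) -> no change; set of 10 is {0, 5, 9, 10}
Step 9: union(8, 6) -> merged; set of 8 now {6, 8}
Step 10: union(0, 10) -> already same set; set of 0 now {0, 5, 9, 10}
Step 11: union(8, 2) -> merged; set of 8 now {2, 6, 8}
Step 12: union(10, 5) -> already same set; set of 10 now {0, 5, 9, 10}
Step 13: union(2, 5) -> merged; set of 2 now {0, 2, 5, 6, 8, 9, 10}
Step 14: find(5) -> no change; set of 5 is {0, 2, 5, 6, 8, 9, 10}
Step 15: find(8) -> no change; set of 8 is {0, 2, 5, 6, 8, 9, 10}
Step 16: union(2, 4) -> merged; set of 2 now {0, 2, 4, 5, 6, 8, 9, 10}
Step 17: union(5, 8) -> already same set; set of 5 now {0, 2, 4, 5, 6, 8, 9, 10}
Step 18: union(6, 2) -> already same set; set of 6 now {0, 2, 4, 5, 6, 8, 9, 10}
Step 19: find(8) -> no change; set of 8 is {0, 2, 4, 5, 6, 8, 9, 10}
Step 20: union(4, 0) -> already same set; set of 4 now {0, 2, 4, 5, 6, 8, 9, 10}
Step 21: union(7, 3) -> merged; set of 7 now {3, 7}
Set of 4: {0, 2, 4, 5, 6, 8, 9, 10}; 6 is a member.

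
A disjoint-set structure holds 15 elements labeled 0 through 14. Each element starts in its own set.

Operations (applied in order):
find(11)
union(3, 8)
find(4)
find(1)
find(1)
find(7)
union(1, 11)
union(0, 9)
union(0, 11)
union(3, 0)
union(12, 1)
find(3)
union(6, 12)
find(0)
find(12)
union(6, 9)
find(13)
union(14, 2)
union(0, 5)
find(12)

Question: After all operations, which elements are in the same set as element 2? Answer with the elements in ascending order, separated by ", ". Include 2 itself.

Answer: 2, 14

Derivation:
Step 1: find(11) -> no change; set of 11 is {11}
Step 2: union(3, 8) -> merged; set of 3 now {3, 8}
Step 3: find(4) -> no change; set of 4 is {4}
Step 4: find(1) -> no change; set of 1 is {1}
Step 5: find(1) -> no change; set of 1 is {1}
Step 6: find(7) -> no change; set of 7 is {7}
Step 7: union(1, 11) -> merged; set of 1 now {1, 11}
Step 8: union(0, 9) -> merged; set of 0 now {0, 9}
Step 9: union(0, 11) -> merged; set of 0 now {0, 1, 9, 11}
Step 10: union(3, 0) -> merged; set of 3 now {0, 1, 3, 8, 9, 11}
Step 11: union(12, 1) -> merged; set of 12 now {0, 1, 3, 8, 9, 11, 12}
Step 12: find(3) -> no change; set of 3 is {0, 1, 3, 8, 9, 11, 12}
Step 13: union(6, 12) -> merged; set of 6 now {0, 1, 3, 6, 8, 9, 11, 12}
Step 14: find(0) -> no change; set of 0 is {0, 1, 3, 6, 8, 9, 11, 12}
Step 15: find(12) -> no change; set of 12 is {0, 1, 3, 6, 8, 9, 11, 12}
Step 16: union(6, 9) -> already same set; set of 6 now {0, 1, 3, 6, 8, 9, 11, 12}
Step 17: find(13) -> no change; set of 13 is {13}
Step 18: union(14, 2) -> merged; set of 14 now {2, 14}
Step 19: union(0, 5) -> merged; set of 0 now {0, 1, 3, 5, 6, 8, 9, 11, 12}
Step 20: find(12) -> no change; set of 12 is {0, 1, 3, 5, 6, 8, 9, 11, 12}
Component of 2: {2, 14}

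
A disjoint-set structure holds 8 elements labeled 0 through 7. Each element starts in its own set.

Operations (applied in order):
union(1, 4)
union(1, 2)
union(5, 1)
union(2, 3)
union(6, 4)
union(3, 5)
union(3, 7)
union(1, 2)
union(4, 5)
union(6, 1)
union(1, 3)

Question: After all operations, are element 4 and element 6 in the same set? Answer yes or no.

Step 1: union(1, 4) -> merged; set of 1 now {1, 4}
Step 2: union(1, 2) -> merged; set of 1 now {1, 2, 4}
Step 3: union(5, 1) -> merged; set of 5 now {1, 2, 4, 5}
Step 4: union(2, 3) -> merged; set of 2 now {1, 2, 3, 4, 5}
Step 5: union(6, 4) -> merged; set of 6 now {1, 2, 3, 4, 5, 6}
Step 6: union(3, 5) -> already same set; set of 3 now {1, 2, 3, 4, 5, 6}
Step 7: union(3, 7) -> merged; set of 3 now {1, 2, 3, 4, 5, 6, 7}
Step 8: union(1, 2) -> already same set; set of 1 now {1, 2, 3, 4, 5, 6, 7}
Step 9: union(4, 5) -> already same set; set of 4 now {1, 2, 3, 4, 5, 6, 7}
Step 10: union(6, 1) -> already same set; set of 6 now {1, 2, 3, 4, 5, 6, 7}
Step 11: union(1, 3) -> already same set; set of 1 now {1, 2, 3, 4, 5, 6, 7}
Set of 4: {1, 2, 3, 4, 5, 6, 7}; 6 is a member.

Answer: yes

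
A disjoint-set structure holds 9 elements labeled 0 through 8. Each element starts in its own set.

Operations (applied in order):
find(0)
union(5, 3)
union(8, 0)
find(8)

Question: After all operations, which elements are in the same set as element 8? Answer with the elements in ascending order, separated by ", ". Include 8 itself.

Answer: 0, 8

Derivation:
Step 1: find(0) -> no change; set of 0 is {0}
Step 2: union(5, 3) -> merged; set of 5 now {3, 5}
Step 3: union(8, 0) -> merged; set of 8 now {0, 8}
Step 4: find(8) -> no change; set of 8 is {0, 8}
Component of 8: {0, 8}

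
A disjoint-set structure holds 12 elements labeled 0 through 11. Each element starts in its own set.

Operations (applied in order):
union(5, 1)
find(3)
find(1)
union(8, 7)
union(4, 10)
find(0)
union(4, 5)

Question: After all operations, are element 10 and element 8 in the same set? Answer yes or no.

Answer: no

Derivation:
Step 1: union(5, 1) -> merged; set of 5 now {1, 5}
Step 2: find(3) -> no change; set of 3 is {3}
Step 3: find(1) -> no change; set of 1 is {1, 5}
Step 4: union(8, 7) -> merged; set of 8 now {7, 8}
Step 5: union(4, 10) -> merged; set of 4 now {4, 10}
Step 6: find(0) -> no change; set of 0 is {0}
Step 7: union(4, 5) -> merged; set of 4 now {1, 4, 5, 10}
Set of 10: {1, 4, 5, 10}; 8 is not a member.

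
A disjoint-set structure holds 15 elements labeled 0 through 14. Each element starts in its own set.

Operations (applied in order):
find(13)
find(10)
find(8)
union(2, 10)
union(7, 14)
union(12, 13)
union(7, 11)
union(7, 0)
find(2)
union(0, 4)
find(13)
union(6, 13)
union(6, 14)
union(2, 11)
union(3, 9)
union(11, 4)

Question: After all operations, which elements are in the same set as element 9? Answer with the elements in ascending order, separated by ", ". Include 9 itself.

Answer: 3, 9

Derivation:
Step 1: find(13) -> no change; set of 13 is {13}
Step 2: find(10) -> no change; set of 10 is {10}
Step 3: find(8) -> no change; set of 8 is {8}
Step 4: union(2, 10) -> merged; set of 2 now {2, 10}
Step 5: union(7, 14) -> merged; set of 7 now {7, 14}
Step 6: union(12, 13) -> merged; set of 12 now {12, 13}
Step 7: union(7, 11) -> merged; set of 7 now {7, 11, 14}
Step 8: union(7, 0) -> merged; set of 7 now {0, 7, 11, 14}
Step 9: find(2) -> no change; set of 2 is {2, 10}
Step 10: union(0, 4) -> merged; set of 0 now {0, 4, 7, 11, 14}
Step 11: find(13) -> no change; set of 13 is {12, 13}
Step 12: union(6, 13) -> merged; set of 6 now {6, 12, 13}
Step 13: union(6, 14) -> merged; set of 6 now {0, 4, 6, 7, 11, 12, 13, 14}
Step 14: union(2, 11) -> merged; set of 2 now {0, 2, 4, 6, 7, 10, 11, 12, 13, 14}
Step 15: union(3, 9) -> merged; set of 3 now {3, 9}
Step 16: union(11, 4) -> already same set; set of 11 now {0, 2, 4, 6, 7, 10, 11, 12, 13, 14}
Component of 9: {3, 9}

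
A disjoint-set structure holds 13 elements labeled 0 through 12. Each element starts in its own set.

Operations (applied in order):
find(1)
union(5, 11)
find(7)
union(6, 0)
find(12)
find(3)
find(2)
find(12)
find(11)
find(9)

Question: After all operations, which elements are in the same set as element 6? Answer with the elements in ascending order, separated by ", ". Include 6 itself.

Step 1: find(1) -> no change; set of 1 is {1}
Step 2: union(5, 11) -> merged; set of 5 now {5, 11}
Step 3: find(7) -> no change; set of 7 is {7}
Step 4: union(6, 0) -> merged; set of 6 now {0, 6}
Step 5: find(12) -> no change; set of 12 is {12}
Step 6: find(3) -> no change; set of 3 is {3}
Step 7: find(2) -> no change; set of 2 is {2}
Step 8: find(12) -> no change; set of 12 is {12}
Step 9: find(11) -> no change; set of 11 is {5, 11}
Step 10: find(9) -> no change; set of 9 is {9}
Component of 6: {0, 6}

Answer: 0, 6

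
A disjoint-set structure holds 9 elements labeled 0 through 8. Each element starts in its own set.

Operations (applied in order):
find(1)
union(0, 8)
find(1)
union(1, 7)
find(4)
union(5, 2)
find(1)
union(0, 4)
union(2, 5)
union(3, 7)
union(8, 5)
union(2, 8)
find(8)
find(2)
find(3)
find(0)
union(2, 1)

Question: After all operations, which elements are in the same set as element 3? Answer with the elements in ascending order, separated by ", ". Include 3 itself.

Answer: 0, 1, 2, 3, 4, 5, 7, 8

Derivation:
Step 1: find(1) -> no change; set of 1 is {1}
Step 2: union(0, 8) -> merged; set of 0 now {0, 8}
Step 3: find(1) -> no change; set of 1 is {1}
Step 4: union(1, 7) -> merged; set of 1 now {1, 7}
Step 5: find(4) -> no change; set of 4 is {4}
Step 6: union(5, 2) -> merged; set of 5 now {2, 5}
Step 7: find(1) -> no change; set of 1 is {1, 7}
Step 8: union(0, 4) -> merged; set of 0 now {0, 4, 8}
Step 9: union(2, 5) -> already same set; set of 2 now {2, 5}
Step 10: union(3, 7) -> merged; set of 3 now {1, 3, 7}
Step 11: union(8, 5) -> merged; set of 8 now {0, 2, 4, 5, 8}
Step 12: union(2, 8) -> already same set; set of 2 now {0, 2, 4, 5, 8}
Step 13: find(8) -> no change; set of 8 is {0, 2, 4, 5, 8}
Step 14: find(2) -> no change; set of 2 is {0, 2, 4, 5, 8}
Step 15: find(3) -> no change; set of 3 is {1, 3, 7}
Step 16: find(0) -> no change; set of 0 is {0, 2, 4, 5, 8}
Step 17: union(2, 1) -> merged; set of 2 now {0, 1, 2, 3, 4, 5, 7, 8}
Component of 3: {0, 1, 2, 3, 4, 5, 7, 8}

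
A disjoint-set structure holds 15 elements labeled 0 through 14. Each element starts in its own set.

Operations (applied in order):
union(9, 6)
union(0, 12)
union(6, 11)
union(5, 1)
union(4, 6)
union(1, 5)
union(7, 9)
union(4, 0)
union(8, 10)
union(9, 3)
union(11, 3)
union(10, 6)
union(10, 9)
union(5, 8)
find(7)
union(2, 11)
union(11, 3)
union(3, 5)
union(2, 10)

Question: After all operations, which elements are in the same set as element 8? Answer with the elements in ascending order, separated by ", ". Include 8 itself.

Step 1: union(9, 6) -> merged; set of 9 now {6, 9}
Step 2: union(0, 12) -> merged; set of 0 now {0, 12}
Step 3: union(6, 11) -> merged; set of 6 now {6, 9, 11}
Step 4: union(5, 1) -> merged; set of 5 now {1, 5}
Step 5: union(4, 6) -> merged; set of 4 now {4, 6, 9, 11}
Step 6: union(1, 5) -> already same set; set of 1 now {1, 5}
Step 7: union(7, 9) -> merged; set of 7 now {4, 6, 7, 9, 11}
Step 8: union(4, 0) -> merged; set of 4 now {0, 4, 6, 7, 9, 11, 12}
Step 9: union(8, 10) -> merged; set of 8 now {8, 10}
Step 10: union(9, 3) -> merged; set of 9 now {0, 3, 4, 6, 7, 9, 11, 12}
Step 11: union(11, 3) -> already same set; set of 11 now {0, 3, 4, 6, 7, 9, 11, 12}
Step 12: union(10, 6) -> merged; set of 10 now {0, 3, 4, 6, 7, 8, 9, 10, 11, 12}
Step 13: union(10, 9) -> already same set; set of 10 now {0, 3, 4, 6, 7, 8, 9, 10, 11, 12}
Step 14: union(5, 8) -> merged; set of 5 now {0, 1, 3, 4, 5, 6, 7, 8, 9, 10, 11, 12}
Step 15: find(7) -> no change; set of 7 is {0, 1, 3, 4, 5, 6, 7, 8, 9, 10, 11, 12}
Step 16: union(2, 11) -> merged; set of 2 now {0, 1, 2, 3, 4, 5, 6, 7, 8, 9, 10, 11, 12}
Step 17: union(11, 3) -> already same set; set of 11 now {0, 1, 2, 3, 4, 5, 6, 7, 8, 9, 10, 11, 12}
Step 18: union(3, 5) -> already same set; set of 3 now {0, 1, 2, 3, 4, 5, 6, 7, 8, 9, 10, 11, 12}
Step 19: union(2, 10) -> already same set; set of 2 now {0, 1, 2, 3, 4, 5, 6, 7, 8, 9, 10, 11, 12}
Component of 8: {0, 1, 2, 3, 4, 5, 6, 7, 8, 9, 10, 11, 12}

Answer: 0, 1, 2, 3, 4, 5, 6, 7, 8, 9, 10, 11, 12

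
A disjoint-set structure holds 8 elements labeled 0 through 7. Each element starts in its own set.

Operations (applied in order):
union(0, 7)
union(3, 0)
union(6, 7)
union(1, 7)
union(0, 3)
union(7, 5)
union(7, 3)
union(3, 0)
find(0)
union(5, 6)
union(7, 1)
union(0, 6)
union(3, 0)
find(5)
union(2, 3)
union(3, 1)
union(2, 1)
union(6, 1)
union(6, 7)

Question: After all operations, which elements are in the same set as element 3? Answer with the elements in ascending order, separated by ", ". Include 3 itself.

Answer: 0, 1, 2, 3, 5, 6, 7

Derivation:
Step 1: union(0, 7) -> merged; set of 0 now {0, 7}
Step 2: union(3, 0) -> merged; set of 3 now {0, 3, 7}
Step 3: union(6, 7) -> merged; set of 6 now {0, 3, 6, 7}
Step 4: union(1, 7) -> merged; set of 1 now {0, 1, 3, 6, 7}
Step 5: union(0, 3) -> already same set; set of 0 now {0, 1, 3, 6, 7}
Step 6: union(7, 5) -> merged; set of 7 now {0, 1, 3, 5, 6, 7}
Step 7: union(7, 3) -> already same set; set of 7 now {0, 1, 3, 5, 6, 7}
Step 8: union(3, 0) -> already same set; set of 3 now {0, 1, 3, 5, 6, 7}
Step 9: find(0) -> no change; set of 0 is {0, 1, 3, 5, 6, 7}
Step 10: union(5, 6) -> already same set; set of 5 now {0, 1, 3, 5, 6, 7}
Step 11: union(7, 1) -> already same set; set of 7 now {0, 1, 3, 5, 6, 7}
Step 12: union(0, 6) -> already same set; set of 0 now {0, 1, 3, 5, 6, 7}
Step 13: union(3, 0) -> already same set; set of 3 now {0, 1, 3, 5, 6, 7}
Step 14: find(5) -> no change; set of 5 is {0, 1, 3, 5, 6, 7}
Step 15: union(2, 3) -> merged; set of 2 now {0, 1, 2, 3, 5, 6, 7}
Step 16: union(3, 1) -> already same set; set of 3 now {0, 1, 2, 3, 5, 6, 7}
Step 17: union(2, 1) -> already same set; set of 2 now {0, 1, 2, 3, 5, 6, 7}
Step 18: union(6, 1) -> already same set; set of 6 now {0, 1, 2, 3, 5, 6, 7}
Step 19: union(6, 7) -> already same set; set of 6 now {0, 1, 2, 3, 5, 6, 7}
Component of 3: {0, 1, 2, 3, 5, 6, 7}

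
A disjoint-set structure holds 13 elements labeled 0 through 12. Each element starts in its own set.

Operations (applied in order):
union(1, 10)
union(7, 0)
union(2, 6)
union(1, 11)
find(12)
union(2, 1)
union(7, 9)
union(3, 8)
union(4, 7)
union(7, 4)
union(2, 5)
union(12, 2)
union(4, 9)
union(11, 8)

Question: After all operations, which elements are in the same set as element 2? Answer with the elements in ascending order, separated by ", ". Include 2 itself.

Step 1: union(1, 10) -> merged; set of 1 now {1, 10}
Step 2: union(7, 0) -> merged; set of 7 now {0, 7}
Step 3: union(2, 6) -> merged; set of 2 now {2, 6}
Step 4: union(1, 11) -> merged; set of 1 now {1, 10, 11}
Step 5: find(12) -> no change; set of 12 is {12}
Step 6: union(2, 1) -> merged; set of 2 now {1, 2, 6, 10, 11}
Step 7: union(7, 9) -> merged; set of 7 now {0, 7, 9}
Step 8: union(3, 8) -> merged; set of 3 now {3, 8}
Step 9: union(4, 7) -> merged; set of 4 now {0, 4, 7, 9}
Step 10: union(7, 4) -> already same set; set of 7 now {0, 4, 7, 9}
Step 11: union(2, 5) -> merged; set of 2 now {1, 2, 5, 6, 10, 11}
Step 12: union(12, 2) -> merged; set of 12 now {1, 2, 5, 6, 10, 11, 12}
Step 13: union(4, 9) -> already same set; set of 4 now {0, 4, 7, 9}
Step 14: union(11, 8) -> merged; set of 11 now {1, 2, 3, 5, 6, 8, 10, 11, 12}
Component of 2: {1, 2, 3, 5, 6, 8, 10, 11, 12}

Answer: 1, 2, 3, 5, 6, 8, 10, 11, 12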